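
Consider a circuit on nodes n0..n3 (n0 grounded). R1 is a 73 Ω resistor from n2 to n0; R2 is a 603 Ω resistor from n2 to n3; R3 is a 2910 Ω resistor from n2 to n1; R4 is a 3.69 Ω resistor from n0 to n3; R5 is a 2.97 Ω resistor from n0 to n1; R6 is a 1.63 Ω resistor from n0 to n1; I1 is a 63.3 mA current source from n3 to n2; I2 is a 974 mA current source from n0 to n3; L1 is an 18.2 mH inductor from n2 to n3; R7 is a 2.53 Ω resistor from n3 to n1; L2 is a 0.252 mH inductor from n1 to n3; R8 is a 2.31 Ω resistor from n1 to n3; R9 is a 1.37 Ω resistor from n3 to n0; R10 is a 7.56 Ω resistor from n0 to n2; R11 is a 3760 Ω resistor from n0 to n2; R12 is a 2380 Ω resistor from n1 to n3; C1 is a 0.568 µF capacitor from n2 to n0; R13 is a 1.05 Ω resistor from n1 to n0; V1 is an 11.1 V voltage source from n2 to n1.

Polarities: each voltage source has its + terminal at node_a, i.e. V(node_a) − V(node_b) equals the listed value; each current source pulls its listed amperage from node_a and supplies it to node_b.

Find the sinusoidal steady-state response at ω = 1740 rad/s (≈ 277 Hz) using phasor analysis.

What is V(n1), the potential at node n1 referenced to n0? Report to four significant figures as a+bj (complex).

MNA unknowns: 3 node voltages V₁..V_3 plus 1 source current (V1)
R1: Y=0.01370+0.000j on G[2,0]
R2: Y=0.001658+0.000j on G[2,3]
R3: Y=0.0003436+0.000j on G[2,1]
R4: Y=0.2710+0.000j on G[0,3]
R5: Y=0.3367+0.000j on G[0,1]
R6: Y=0.6135+0.000j on G[0,1]
I1: z[3]−=0.0633, z[2]+=0.0633
I2: z[0]−=0.974, z[3]+=0.974
L1: Y=0.000-0.03158j on G[2,3]
R7: Y=0.3953+0.000j on G[3,1]
L2: Y=0.000-2.281j on G[1,3]
R8: Y=0.4329+0.000j on G[1,3]
R9: Y=0.7299+0.000j on G[3,0]
R10: Y=0.1323+0.000j on G[0,2]
R11: Y=0.0002660+0.000j on G[0,2]
R12: Y=0.0004202+0.000j on G[1,3]
C1: Y=0.000+0.0009883j on G[2,0]
R13: Y=0.9524+0.000j on G[1,0]
V1: row V2−V1=11.1, i_V1 at 2,1
solve → V1=-0.3216-0.09498j, V2=10.78-0.09498j, V3=0.009600+0.1838j
aux → i_V1=-1.526+0.3438j

-0.3216-0.09498j V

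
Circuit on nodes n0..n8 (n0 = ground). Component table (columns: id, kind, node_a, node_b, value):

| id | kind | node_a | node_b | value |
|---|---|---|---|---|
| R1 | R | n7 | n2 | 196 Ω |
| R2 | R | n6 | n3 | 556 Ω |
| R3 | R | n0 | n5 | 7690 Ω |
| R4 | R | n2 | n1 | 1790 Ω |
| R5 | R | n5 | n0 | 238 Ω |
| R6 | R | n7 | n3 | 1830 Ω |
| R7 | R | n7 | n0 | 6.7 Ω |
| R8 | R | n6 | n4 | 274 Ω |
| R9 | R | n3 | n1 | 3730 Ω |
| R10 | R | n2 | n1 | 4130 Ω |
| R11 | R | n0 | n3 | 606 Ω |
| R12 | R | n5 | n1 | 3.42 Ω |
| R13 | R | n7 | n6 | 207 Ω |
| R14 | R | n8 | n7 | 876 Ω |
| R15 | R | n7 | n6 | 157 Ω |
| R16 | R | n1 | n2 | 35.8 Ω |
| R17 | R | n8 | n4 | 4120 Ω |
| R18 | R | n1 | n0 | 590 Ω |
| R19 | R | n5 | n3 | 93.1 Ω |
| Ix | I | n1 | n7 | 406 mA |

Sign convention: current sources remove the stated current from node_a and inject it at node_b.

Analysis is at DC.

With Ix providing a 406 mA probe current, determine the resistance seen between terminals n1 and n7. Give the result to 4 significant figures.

R_eq = 78.95 Ω

Apply KCL at each of the 8 non-ground nodes and solve the resulting linear system.
Node n1: branches {R4, R9, R10, R12, R16, R18, Ix} → V_1 = -30.60
Node n2: branches {R1, R4, R10, R16} → V_2 = -25.76
Node n3: branches {R2, R6, R9, R11, R19} → V_3 = -22.08
Node n4: branches {R8, R17} → V_4 = -1.585
Node n5: branches {R3, R5, R12, R19} → V_5 = -29.87
Node n6: branches {R2, R8, R13, R15} → V_6 = -1.752
Node n7: branches {R1, R6, R7, R13, R14, R15, Ix} → V_7 = 1.458
Node n8: branches {R14, R17} → V_8 = 0.9248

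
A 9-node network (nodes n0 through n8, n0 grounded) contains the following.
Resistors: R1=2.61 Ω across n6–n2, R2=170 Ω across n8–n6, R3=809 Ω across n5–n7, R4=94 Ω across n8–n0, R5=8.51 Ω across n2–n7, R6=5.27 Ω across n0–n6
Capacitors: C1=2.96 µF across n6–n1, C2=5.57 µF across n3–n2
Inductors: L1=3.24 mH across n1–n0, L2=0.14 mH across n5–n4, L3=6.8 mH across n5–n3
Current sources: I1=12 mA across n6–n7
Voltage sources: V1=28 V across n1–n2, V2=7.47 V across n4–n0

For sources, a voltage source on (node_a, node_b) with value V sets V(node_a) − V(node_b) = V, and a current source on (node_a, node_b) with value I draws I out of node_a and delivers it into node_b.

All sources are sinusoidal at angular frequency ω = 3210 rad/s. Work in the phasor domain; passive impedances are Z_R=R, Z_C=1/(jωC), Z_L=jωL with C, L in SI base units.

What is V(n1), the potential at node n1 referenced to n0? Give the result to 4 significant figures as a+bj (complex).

19.34+17.39j V

MNA unknowns: 8 node voltages V₁..V_8 plus 2 source currents (V1, V2)
R1: Y=0.3831+0.000j on G[6,2]
R2: Y=0.005882+0.000j on G[8,6]
R3: Y=0.001236+0.000j on G[5,7]
R4: Y=0.01064+0.000j on G[8,0]
C1: Y=0.000+0.009502j on G[6,1]
C2: Y=0.000+0.01788j on G[3,2]
L1: Y=0.000-0.09615j on G[1,0]
I1: z[6]−=0.012, z[7]+=0.012
L2: Y=0.000-2.225j on G[5,4]
L3: Y=0.000-0.04581j on G[5,3]
R5: Y=0.1175+0.000j on G[2,7]
R6: Y=0.1898+0.000j on G[0,6]
V1: row V1−V2=28, i_V1 at 1,2
V2: row V4−V0=7.47, i_V2 at 4,0
solve → V1=19.34+17.39j, V2=-8.663+17.39j, V3=18.13-11.53j, V4=7.470+0.000j, V5=7.676-0.2413j, V6=-5.866+11.97j, V7=-8.392+17.21j, V8=-2.089+4.262j
aux → i_V1=-1.621+1.620j, i_V2=-0.5370-0.4576j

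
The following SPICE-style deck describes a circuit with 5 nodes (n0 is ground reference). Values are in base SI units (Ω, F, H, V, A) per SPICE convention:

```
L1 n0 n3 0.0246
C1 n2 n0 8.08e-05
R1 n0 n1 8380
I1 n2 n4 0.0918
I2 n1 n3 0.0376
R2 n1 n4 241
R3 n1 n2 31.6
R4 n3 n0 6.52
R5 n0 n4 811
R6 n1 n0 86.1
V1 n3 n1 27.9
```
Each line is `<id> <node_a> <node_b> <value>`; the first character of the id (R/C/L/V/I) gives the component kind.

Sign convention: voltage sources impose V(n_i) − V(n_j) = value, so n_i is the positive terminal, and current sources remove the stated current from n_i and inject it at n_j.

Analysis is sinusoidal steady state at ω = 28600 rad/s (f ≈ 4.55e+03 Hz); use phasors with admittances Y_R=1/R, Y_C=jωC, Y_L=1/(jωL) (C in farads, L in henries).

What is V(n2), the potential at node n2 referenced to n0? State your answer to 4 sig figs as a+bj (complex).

Apply KCL at each of the 4 non-ground nodes and solve the resulting linear system.
Node n1: branches {R1, I2, R2, R3, R6, V1} → V_1 = -21.29+0.1006j
Node n2: branches {C1, I1, R3} → V_2 = -0.003158+0.3312j
Node n3: branches {L1, I2, R4, V1} → V_3 = 6.613+0.1006j
Node n4: branches {I1, R2, R5} → V_4 = 0.6448+0.07752j
Source currents: i(V1)=-0.9767-0.006023j

-0.003158+0.3312j V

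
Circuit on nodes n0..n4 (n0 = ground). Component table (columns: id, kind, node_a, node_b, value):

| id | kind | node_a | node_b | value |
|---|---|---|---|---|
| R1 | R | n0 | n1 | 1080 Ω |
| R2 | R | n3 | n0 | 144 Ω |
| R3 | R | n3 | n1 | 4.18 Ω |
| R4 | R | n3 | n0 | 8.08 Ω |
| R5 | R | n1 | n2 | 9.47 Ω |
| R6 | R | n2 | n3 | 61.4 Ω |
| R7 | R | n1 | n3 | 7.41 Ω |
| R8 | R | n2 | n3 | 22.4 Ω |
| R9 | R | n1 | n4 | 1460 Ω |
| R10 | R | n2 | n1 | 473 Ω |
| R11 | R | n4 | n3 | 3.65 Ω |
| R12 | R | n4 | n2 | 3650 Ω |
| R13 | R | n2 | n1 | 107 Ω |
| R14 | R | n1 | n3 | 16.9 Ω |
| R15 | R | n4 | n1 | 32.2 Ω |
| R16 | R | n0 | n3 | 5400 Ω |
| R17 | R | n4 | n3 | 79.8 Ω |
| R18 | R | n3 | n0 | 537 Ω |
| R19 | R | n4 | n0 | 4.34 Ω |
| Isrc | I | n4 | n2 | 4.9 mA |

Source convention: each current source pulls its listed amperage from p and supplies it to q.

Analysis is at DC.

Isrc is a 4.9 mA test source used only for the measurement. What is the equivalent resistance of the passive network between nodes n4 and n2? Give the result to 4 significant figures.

R_eq = 8.742 Ω

Element admittances at DC:
  Y(R1) = 0.0009259 S between n0,n1
  Y(R2) = 0.006944 S between n3,n0
  Y(R3) = 0.2392 S between n3,n1
  Y(R4) = 0.1238 S between n3,n0
  Y(R5) = 0.1056 S between n1,n2
  Y(R6) = 0.01629 S between n2,n3
  Y(R7) = 0.1350 S between n1,n3
  Y(R8) = 0.04464 S between n2,n3
  Y(R9) = 0.0006849 S between n1,n4
  Y(R10) = 0.002114 S between n2,n1
  Y(R11) = 0.2740 S between n4,n3
  Y(R12) = 0.0002740 S between n4,n2
  Y(R13) = 0.009346 S between n2,n1
  Y(R14) = 0.05917 S between n1,n3
  Y(R15) = 0.03106 S between n4,n1
  Y(R16) = 0.0001852 S between n0,n3
  Y(R17) = 0.01253 S between n4,n3
  Y(R18) = 0.001862 S between n3,n0
  Y(R19) = 0.2304 S between n4,n0
  Isrc: injects 0.0049 A into n2 (from n4)
Assemble and solve the 4×4 MNA system:
  V(n1)=0.01299  V(n2)=0.03853  V(n3)=0.007380  V(n4)=-0.004304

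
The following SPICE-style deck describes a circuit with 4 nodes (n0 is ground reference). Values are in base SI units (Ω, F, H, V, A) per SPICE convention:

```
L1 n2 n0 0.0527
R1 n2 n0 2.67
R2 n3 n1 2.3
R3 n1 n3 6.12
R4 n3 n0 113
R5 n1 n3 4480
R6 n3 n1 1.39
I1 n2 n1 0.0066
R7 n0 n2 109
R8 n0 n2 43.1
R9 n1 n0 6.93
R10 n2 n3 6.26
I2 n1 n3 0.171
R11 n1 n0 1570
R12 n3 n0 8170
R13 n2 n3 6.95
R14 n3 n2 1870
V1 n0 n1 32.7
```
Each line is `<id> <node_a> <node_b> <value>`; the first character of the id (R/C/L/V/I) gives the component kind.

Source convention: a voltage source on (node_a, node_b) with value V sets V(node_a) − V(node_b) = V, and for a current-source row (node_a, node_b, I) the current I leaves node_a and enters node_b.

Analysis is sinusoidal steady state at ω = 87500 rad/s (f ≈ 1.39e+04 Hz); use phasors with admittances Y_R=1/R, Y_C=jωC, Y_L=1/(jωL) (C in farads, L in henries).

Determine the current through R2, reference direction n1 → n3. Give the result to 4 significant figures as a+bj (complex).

-1.783+0.0003290j A

Apply KCL at each of the 3 non-ground nodes and solve the resulting linear system.
Node n1: branches {R2, R3, R5, R6, I1, R9, I2, R11, V1} → V_1 = -32.70+0.000j
Node n2: branches {L1, R1, I1, R7, R8, R10, R13, R14} → V_2 = -12.24-0.004058j
Node n3: branches {R2, R3, R4, R5, R6, R10, I2, R12, R13, R14} → V_3 = -28.60-0.0007567j
Source currents: i(V1)=-9.978+0.0009972j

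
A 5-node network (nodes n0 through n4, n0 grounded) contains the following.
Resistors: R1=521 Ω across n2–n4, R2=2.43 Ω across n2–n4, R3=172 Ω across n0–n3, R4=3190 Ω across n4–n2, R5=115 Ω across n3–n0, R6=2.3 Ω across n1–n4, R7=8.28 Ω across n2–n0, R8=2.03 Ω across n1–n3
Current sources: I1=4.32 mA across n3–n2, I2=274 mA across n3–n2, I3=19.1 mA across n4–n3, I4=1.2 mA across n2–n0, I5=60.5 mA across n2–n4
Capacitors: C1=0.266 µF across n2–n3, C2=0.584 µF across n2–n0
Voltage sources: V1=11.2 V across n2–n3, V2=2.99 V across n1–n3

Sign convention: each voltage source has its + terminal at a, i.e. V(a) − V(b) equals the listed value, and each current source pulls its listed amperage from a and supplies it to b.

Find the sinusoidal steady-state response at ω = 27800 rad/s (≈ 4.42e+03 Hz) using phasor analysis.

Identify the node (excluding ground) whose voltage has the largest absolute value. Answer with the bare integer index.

3

Element admittances at ω=27800 rad/s:
  Y(R1) = 0.001919+0.000j S between n2,n4
  I1: injects 0.00432 A into n2 (from n3)
  Y(R2) = 0.4115+0.000j S between n2,n4
  I2: injects 0.274 A into n2 (from n3)
  Y(R3) = 0.005814+0.000j S between n0,n3
  Y(R4) = 0.0003135+0.000j S between n4,n2
  Y(R5) = 0.008696+0.000j S between n3,n0
  I3: injects 0.0191 A into n3 (from n4)
  I4: injects 0.0012 A into n0 (from n2)
  Y(C1) = 0.000+0.007395j S between n2,n3
  Y(R6) = 0.4348+0.000j S between n1,n4
  Y(C2) = 0.000+0.01624j S between n2,n0
  I5: injects 0.0605 A into n4 (from n2)
  Y(R7) = 0.1208+0.000j S between n2,n0
  Y(R8) = 0.4926+0.000j S between n1,n3
  V1: constraint V(n2)−V(n3) = 11.2
  V2: constraint V(n1)−V(n3) = 2.99
Assemble and solve the 6×6 MNA system:
  V(n1)=-7.035-0.1411j  V(n2)=1.175-0.1411j  V(n3)=-10.02-0.1411j  V(n4)=-2.982-0.1411j
  i(V1)=-1.648-0.08487j  i(V2)=0.2889+0.000j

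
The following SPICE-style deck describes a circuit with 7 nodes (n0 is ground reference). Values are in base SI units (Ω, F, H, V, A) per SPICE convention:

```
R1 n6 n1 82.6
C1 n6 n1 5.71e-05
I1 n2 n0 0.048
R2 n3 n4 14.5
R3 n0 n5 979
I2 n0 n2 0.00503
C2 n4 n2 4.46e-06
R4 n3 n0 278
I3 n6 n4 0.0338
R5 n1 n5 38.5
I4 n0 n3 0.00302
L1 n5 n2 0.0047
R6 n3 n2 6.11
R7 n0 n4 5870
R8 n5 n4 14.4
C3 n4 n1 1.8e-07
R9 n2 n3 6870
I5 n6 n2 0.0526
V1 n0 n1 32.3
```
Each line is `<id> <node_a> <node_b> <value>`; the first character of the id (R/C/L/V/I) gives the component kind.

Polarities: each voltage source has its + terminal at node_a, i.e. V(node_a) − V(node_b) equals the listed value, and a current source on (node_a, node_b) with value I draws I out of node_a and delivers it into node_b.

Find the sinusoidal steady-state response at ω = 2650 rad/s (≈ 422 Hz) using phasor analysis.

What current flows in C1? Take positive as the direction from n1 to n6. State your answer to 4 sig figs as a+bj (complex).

Apply KCL at each of the 6 non-ground nodes and solve the resulting linear system.
Node n1: branches {R1, C1, R5, C3, V1} → V_1 = -32.30+0.000j
Node n2: branches {I1, I2, C2, L1, R6, R9, I5} → V_2 = -25.42+0.9543j
Node n3: branches {R2, R4, I4, R6, R9} → V_3 = -24.96+0.7208j
Node n4: branches {R2, C2, I3, R7, R8, C3} → V_4 = -25.20+0.2039j
Node n5: branches {R3, R5, L1, R8} → V_5 = -25.87-0.2227j
Node n6: branches {R1, C1, I3, I5} → V_6 = -32.35+0.5674j
Source currents: i(V1)=-0.08055+0.002400j

0.08585+0.006869j A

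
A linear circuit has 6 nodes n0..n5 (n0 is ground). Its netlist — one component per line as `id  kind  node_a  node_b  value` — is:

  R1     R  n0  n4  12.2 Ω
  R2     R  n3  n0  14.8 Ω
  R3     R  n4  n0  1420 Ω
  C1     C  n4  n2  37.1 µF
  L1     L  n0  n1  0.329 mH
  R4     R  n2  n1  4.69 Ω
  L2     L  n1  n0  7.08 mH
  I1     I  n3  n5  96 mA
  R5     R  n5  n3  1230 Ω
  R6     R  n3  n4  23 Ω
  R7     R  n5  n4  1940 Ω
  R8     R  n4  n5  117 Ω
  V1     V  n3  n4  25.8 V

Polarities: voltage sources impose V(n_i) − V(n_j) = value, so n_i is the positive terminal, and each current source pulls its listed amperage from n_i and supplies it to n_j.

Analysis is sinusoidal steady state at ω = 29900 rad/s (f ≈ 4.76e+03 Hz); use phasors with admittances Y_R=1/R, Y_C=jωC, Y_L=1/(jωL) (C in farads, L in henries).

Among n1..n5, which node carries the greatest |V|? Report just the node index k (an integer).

MNA unknowns: 5 node voltages V₁..V_5 plus 1 source current (V1)
R1: Y=0.08197+0.000j on G[0,4]
R2: Y=0.06757+0.000j on G[3,0]
R3: Y=0.0007042+0.000j on G[4,0]
C1: Y=0.000+1.109j on G[4,2]
L1: Y=0.000-0.1017j on G[0,1]
R4: Y=0.2132+0.000j on G[2,1]
L2: Y=0.000-0.004724j on G[1,0]
I1: z[3]−=0.096, z[5]+=0.096
R5: Y=0.0008130+0.000j on G[5,3]
R6: Y=0.04348+0.000j on G[3,4]
R7: Y=0.0005155+0.000j on G[5,4]
R8: Y=0.008547+0.000j on G[4,5]
V1: row V3−V4=25.8, i_V1 at 3,4
solve → V1=-4.613-6.158j, V2=-7.685-3.857j, V3=18.56-3.266j, V4=-7.243-3.266j, V5=4.602-3.266j
aux → i_V1=-2.483+0.2207j

3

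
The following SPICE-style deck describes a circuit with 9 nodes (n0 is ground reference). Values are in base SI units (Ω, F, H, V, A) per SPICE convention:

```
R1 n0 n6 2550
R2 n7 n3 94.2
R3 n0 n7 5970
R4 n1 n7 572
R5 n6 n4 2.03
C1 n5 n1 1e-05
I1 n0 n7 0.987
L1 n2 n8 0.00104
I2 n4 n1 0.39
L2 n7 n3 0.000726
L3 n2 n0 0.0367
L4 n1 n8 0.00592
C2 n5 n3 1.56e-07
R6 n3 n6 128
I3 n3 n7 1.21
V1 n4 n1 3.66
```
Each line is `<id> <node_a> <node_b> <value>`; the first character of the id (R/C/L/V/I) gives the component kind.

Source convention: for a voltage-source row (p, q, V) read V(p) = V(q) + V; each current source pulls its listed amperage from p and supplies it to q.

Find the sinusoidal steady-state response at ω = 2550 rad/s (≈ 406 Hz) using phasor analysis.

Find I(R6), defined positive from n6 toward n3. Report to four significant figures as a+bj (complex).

-0.7814+0.05292j A

Apply KCL at each of the 8 non-ground nodes and solve the resulting linear system.
Node n1: branches {R4, C1, I2, L4, V1} → V_1 = 6.615+107.3j
Node n2: branches {L1, L3} → V_2 = 5.560+90.18j
Node n3: branches {R2, L2, C2, R6, I3} → V_3 = 111.9+100.3j
Node n4: branches {R5, I2, V1} → V_4 = 10.27+107.3j
Node n5: branches {C1, C2} → V_5 = 8.232+107.2j
Node n6: branches {R1, R5, R6} → V_6 = 11.85+107.1j
Node n7: branches {R2, R3, R4, I1, L2, I3} → V_7 = 112.0+104.0j
Node n8: branches {L1, L4} → V_8 = 5.718+92.73j
Source currents: i(V1)=0.3867-0.09491j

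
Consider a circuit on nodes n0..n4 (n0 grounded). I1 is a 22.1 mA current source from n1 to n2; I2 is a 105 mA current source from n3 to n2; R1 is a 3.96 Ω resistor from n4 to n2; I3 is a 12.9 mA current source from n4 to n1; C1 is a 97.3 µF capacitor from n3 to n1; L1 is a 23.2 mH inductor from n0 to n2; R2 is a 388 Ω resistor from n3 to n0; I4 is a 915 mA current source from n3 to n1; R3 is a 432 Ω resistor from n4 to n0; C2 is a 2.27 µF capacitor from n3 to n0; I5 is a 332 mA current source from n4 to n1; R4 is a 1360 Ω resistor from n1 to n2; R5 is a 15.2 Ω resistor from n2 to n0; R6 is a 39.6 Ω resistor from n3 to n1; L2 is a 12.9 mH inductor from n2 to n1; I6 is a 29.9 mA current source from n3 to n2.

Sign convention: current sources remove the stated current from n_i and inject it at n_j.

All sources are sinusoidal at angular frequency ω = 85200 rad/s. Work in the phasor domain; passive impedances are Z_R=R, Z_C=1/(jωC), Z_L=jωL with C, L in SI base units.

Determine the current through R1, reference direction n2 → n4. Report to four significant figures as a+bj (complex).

0.3356-0.0001556j A

Element admittances at ω=85200 rad/s:
  I1: injects 0.0221 A into n2 (from n1)
  I2: injects 0.105 A into n2 (from n3)
  Y(R1) = 0.2525+0.000j S between n4,n2
  I3: injects 0.0129 A into n1 (from n4)
  Y(C1) = 0.000+8.290j S between n3,n1
  Y(L1) = 0.000-0.0005059j S between n0,n2
  Y(R2) = 0.002577+0.000j S between n3,n0
  I4: injects 0.915 A into n1 (from n3)
  Y(R3) = 0.002315+0.000j S between n4,n0
  Y(C2) = 0.000+0.1934j S between n3,n0
  I5: injects 0.332 A into n1 (from n4)
  Y(R4) = 0.0007353+0.000j S between n1,n2
  Y(R5) = 0.06579+0.000j S between n2,n0
  Y(R6) = 0.02525+0.000j S between n3,n1
  Y(L2) = 0.000-0.0009099j S between n2,n1
  I6: injects 0.0299 A into n2 (from n3)
Assemble and solve the 4×4 MNA system:
  V(n1)=0.03053-1.115j  V(n2)=-2.698-0.06782j  V(n3)=0.02969-0.9657j  V(n4)=-4.027-0.06720j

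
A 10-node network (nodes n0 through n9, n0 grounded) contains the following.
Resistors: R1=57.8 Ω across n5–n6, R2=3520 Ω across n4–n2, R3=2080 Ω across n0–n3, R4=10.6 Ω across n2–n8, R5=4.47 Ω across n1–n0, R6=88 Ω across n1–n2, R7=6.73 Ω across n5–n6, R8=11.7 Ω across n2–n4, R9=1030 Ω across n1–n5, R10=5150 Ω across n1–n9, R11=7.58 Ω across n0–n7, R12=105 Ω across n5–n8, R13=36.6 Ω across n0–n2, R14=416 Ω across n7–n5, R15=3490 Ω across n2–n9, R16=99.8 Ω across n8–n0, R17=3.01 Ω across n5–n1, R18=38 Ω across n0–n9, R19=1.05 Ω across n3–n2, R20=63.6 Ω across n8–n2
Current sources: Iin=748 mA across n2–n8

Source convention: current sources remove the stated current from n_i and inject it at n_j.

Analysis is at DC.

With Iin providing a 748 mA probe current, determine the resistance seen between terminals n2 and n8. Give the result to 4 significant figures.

MNA unknowns: 9 node voltages V₁..V_9
R1: Y=0.01730 on G[5,6]
R2: Y=0.0002841 on G[4,2]
R3: Y=0.0004808 on G[0,3]
R4: Y=0.09434 on G[2,8]
R5: Y=0.2237 on G[1,0]
R6: Y=0.01136 on G[1,2]
R7: Y=0.1486 on G[5,6]
R8: Y=0.08547 on G[2,4]
R9: Y=0.0009709 on G[1,5]
R10: Y=0.0001942 on G[1,9]
R11: Y=0.1319 on G[0,7]
R12: Y=0.009524 on G[5,8]
R13: Y=0.02732 on G[0,2]
R14: Y=0.002404 on G[7,5]
R15: Y=0.0002865 on G[2,9]
R16: Y=0.01002 on G[8,0]
R17: Y=0.3322 on G[5,1]
R18: Y=0.02632 on G[0,9]
R19: Y=0.9524 on G[3,2]
R20: Y=0.01572 on G[8,2]
Iin: z[2]−=0.748, z[8]+=0.748
solve → V1=0.06209, V2=-1.975, V3=-1.974, V4=-1.975, V5=0.1733, V6=0.1733, V7=0.003101, V8=4.107, V9=-0.02067

R_eq = 8.131 Ω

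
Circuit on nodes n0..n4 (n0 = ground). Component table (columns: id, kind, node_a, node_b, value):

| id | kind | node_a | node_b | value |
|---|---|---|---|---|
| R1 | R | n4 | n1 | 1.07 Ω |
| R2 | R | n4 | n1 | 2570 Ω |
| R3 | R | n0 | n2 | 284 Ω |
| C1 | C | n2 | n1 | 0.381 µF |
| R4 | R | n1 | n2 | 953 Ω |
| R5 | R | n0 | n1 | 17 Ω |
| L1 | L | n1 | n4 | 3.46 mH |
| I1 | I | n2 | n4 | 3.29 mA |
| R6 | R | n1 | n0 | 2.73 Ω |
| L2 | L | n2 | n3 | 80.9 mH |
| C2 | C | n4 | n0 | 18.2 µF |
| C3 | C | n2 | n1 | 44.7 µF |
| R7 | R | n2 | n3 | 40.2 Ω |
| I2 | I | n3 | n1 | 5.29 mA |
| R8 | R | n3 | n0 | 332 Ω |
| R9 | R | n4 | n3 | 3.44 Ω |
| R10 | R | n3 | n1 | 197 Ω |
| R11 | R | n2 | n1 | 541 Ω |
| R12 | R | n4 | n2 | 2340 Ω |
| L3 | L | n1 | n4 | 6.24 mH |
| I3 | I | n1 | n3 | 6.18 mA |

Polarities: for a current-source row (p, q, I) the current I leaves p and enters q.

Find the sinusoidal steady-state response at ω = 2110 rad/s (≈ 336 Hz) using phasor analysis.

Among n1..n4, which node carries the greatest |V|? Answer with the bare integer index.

2

Apply KCL at each of the 4 non-ground nodes and solve the resulting linear system.
Node n1: branches {R1, R2, C1, R4, R5, L1, R6, C3, I2, R10, R11, L3, I3} → V_1 = 0.0001216-0.0006360j
Node n2: branches {R3, C1, R4, I1, L2, C3, R7, R11, R12} → V_2 = -0.01021+0.03063j
Node n3: branches {L2, R7, I2, R8, R9, R10, I3} → V_3 = 0.006019+0.003430j
Node n4: branches {R1, R2, L1, I1, C2, R9, R12, L3} → V_4 = 0.003964+0.0008819j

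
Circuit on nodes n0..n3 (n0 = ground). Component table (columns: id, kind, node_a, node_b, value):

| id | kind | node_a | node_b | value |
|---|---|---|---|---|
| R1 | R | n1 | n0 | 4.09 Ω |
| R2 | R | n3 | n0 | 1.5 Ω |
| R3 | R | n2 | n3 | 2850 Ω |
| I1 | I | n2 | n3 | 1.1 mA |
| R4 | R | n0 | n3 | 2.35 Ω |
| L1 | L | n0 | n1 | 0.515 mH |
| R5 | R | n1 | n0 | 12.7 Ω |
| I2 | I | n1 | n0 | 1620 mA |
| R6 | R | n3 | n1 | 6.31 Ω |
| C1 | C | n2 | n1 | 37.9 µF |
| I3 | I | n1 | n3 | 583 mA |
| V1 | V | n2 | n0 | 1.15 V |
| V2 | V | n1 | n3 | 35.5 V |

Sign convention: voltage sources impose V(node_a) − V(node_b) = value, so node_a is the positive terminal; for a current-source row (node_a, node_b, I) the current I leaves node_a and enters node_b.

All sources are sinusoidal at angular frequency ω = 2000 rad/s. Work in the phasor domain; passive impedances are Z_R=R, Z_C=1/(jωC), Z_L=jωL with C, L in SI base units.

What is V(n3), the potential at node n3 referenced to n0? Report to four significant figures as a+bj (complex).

-16.77+11.90j V

Element admittances at ω=2000 rad/s:
  Y(R1) = 0.2445+0.000j S between n1,n0
  Y(R2) = 0.6667+0.000j S between n3,n0
  Y(R3) = 0.0003509+0.000j S between n2,n3
  I1: injects 0.0011 A into n3 (from n2)
  Y(R4) = 0.4255+0.000j S between n0,n3
  Y(L1) = 0.000-0.9709j S between n0,n1
  Y(R5) = 0.07874+0.000j S between n1,n0
  I2: injects 1.62 A into n0 (from n1)
  Y(R6) = 0.1585+0.000j S between n3,n1
  Y(C1) = 0.000+0.07580j S between n2,n1
  I3: injects 0.583 A into n3 (from n1)
  V1: constraint V(n2)−V(n0) = 1.15
  V2: constraint V(n1)−V(n3) = 35.5
Assemble and solve the 5×5 MNA system:
  V(n1)=18.73+11.90j  V(n2)=1.150+0.000j  V(n3)=-16.77+11.90j
  i(V1)=-0.9095+1.337j  i(V2)=-24.54+13.00j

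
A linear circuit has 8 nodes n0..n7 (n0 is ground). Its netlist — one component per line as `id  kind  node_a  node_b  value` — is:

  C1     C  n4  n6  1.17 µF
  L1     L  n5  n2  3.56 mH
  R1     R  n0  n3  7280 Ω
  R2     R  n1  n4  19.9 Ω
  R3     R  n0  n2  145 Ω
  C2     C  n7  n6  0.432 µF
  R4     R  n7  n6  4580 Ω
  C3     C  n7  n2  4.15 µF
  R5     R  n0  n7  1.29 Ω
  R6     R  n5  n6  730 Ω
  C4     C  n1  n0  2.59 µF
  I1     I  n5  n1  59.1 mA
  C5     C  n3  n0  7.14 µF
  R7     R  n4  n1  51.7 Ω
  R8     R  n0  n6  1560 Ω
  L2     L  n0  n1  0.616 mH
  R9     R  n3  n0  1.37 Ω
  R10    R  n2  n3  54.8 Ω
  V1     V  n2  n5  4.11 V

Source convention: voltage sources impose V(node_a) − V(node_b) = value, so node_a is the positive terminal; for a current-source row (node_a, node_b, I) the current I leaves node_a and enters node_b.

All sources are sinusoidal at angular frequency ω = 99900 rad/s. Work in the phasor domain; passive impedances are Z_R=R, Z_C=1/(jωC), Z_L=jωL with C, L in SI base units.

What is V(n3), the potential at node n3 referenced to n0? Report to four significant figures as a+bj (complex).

MNA unknowns: 7 node voltages V₁..V_7 plus 1 source current (V1)
C1: Y=0.000+0.1169j on G[4,6]
L1: Y=0.000-0.002812j on G[5,2]
R1: Y=0.0001374+0.000j on G[0,3]
R2: Y=0.05025+0.000j on G[1,4]
R3: Y=0.006897+0.000j on G[0,2]
C2: Y=0.000+0.04316j on G[7,6]
R4: Y=0.0002183+0.000j on G[7,6]
C3: Y=0.000+0.4146j on G[7,2]
R5: Y=0.7752+0.000j on G[0,7]
R6: Y=0.001370+0.000j on G[5,6]
C4: Y=0.000+0.2587j on G[1,0]
I1: z[5]−=0.0591, z[1]+=0.0591
C5: Y=0.000+0.7133j on G[3,0]
R7: Y=0.01934+0.000j on G[4,1]
R8: Y=0.0006410+0.000j on G[0,6]
L2: Y=0.000-0.01625j on G[0,1]
R9: Y=0.7299+0.000j on G[3,0]
R10: Y=0.01825+0.000j on G[2,3]
V1: row V2−V5=4.11, i_V1 at 2,5
solve → V1=0.009201-0.2055j, V2=-0.06968+0.1183j, V3=0.0005500+0.002360j, V4=-0.1241-0.1734j, V5=-4.180+0.1183j, V6=-0.1050-0.09402j, V7=-0.06191-0.006581j
aux → i_V1=0.05352+0.01185j

0.0005500+0.002360j V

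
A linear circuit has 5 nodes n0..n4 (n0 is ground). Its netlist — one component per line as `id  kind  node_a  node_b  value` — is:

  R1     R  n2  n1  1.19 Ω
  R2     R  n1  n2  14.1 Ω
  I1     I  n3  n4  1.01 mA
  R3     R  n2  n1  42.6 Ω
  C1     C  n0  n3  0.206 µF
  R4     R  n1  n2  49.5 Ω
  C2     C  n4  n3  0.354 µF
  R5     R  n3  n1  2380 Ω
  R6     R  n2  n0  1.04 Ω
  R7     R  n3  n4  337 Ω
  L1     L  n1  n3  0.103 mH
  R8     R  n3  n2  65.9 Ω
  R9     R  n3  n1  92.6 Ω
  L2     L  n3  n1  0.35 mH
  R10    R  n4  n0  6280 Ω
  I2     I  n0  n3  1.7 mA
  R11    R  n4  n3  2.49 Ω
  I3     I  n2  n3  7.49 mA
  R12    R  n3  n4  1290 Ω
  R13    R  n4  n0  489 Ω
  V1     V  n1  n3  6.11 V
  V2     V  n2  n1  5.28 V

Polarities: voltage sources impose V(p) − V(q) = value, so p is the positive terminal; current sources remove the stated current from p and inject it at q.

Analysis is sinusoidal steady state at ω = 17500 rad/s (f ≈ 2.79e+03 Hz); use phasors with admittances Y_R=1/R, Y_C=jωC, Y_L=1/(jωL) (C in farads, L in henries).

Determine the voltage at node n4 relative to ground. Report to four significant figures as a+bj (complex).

-11.30+0.04130j V

MNA unknowns: 4 node voltages V₁..V_4 plus 2 source currents (V1, V2)
R1: Y=0.8403+0.000j on G[2,1]
R2: Y=0.07092+0.000j on G[1,2]
I1: z[3]−=0.00101, z[4]+=0.00101
R3: Y=0.02347+0.000j on G[2,1]
C1: Y=0.000+0.003605j on G[0,3]
R4: Y=0.02020+0.000j on G[1,2]
C2: Y=0.000+0.006195j on G[4,3]
R5: Y=0.0004202+0.000j on G[3,1]
R6: Y=0.9615+0.000j on G[2,0]
R7: Y=0.002967+0.000j on G[3,4]
L1: Y=0.000-0.5548j on G[1,3]
R8: Y=0.01517+0.000j on G[3,2]
R9: Y=0.01080+0.000j on G[3,1]
L2: Y=0.000-0.1633j on G[3,1]
R10: Y=0.0001592+0.000j on G[4,0]
I2: z[0]−=0.0017, z[3]+=0.0017
R11: Y=0.4016+0.000j on G[4,3]
I3: z[2]−=0.00749, z[3]+=0.00749
R12: Y=0.0007752+0.000j on G[3,4]
R13: Y=0.002045+0.000j on G[4,0]
V1: row V1−V3=6.11, i_V1 at 1,3
V2: row V2−V1=5.28, i_V2 at 2,1
solve → V1=-5.252+0.04250j, V2=0.02783+0.04250j, V3=-11.36+0.04250j, V4=-11.30+0.04130j
aux → i_V1=-0.2756+4.346j, i_V2=-5.249-0.04087j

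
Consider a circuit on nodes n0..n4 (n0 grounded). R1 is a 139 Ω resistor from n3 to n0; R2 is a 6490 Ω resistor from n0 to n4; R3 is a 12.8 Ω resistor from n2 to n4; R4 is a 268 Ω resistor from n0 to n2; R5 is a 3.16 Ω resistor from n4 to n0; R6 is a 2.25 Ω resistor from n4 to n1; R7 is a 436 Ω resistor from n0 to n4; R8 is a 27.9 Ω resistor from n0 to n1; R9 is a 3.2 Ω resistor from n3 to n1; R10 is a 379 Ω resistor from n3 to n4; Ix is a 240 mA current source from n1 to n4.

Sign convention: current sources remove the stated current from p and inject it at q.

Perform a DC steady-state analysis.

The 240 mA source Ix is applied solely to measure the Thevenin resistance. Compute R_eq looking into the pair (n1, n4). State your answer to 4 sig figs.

R_eq = 2.063 Ω

MNA unknowns: 4 node voltages V₁..V_4
R1: Y=0.007194 on G[3,0]
R2: Y=0.0001541 on G[0,4]
R3: Y=0.07812 on G[2,4]
R4: Y=0.003731 on G[0,2]
R5: Y=0.3165 on G[4,0]
R6: Y=0.4444 on G[4,1]
R7: Y=0.002294 on G[0,4]
R8: Y=0.03584 on G[0,1]
R9: Y=0.3125 on G[3,1]
R10: Y=0.002639 on G[3,4]
Ix: z[1]−=0.24, z[4]+=0.24
solve → V1=-0.4370, V2=0.05537, V3=-0.4232, V4=0.05802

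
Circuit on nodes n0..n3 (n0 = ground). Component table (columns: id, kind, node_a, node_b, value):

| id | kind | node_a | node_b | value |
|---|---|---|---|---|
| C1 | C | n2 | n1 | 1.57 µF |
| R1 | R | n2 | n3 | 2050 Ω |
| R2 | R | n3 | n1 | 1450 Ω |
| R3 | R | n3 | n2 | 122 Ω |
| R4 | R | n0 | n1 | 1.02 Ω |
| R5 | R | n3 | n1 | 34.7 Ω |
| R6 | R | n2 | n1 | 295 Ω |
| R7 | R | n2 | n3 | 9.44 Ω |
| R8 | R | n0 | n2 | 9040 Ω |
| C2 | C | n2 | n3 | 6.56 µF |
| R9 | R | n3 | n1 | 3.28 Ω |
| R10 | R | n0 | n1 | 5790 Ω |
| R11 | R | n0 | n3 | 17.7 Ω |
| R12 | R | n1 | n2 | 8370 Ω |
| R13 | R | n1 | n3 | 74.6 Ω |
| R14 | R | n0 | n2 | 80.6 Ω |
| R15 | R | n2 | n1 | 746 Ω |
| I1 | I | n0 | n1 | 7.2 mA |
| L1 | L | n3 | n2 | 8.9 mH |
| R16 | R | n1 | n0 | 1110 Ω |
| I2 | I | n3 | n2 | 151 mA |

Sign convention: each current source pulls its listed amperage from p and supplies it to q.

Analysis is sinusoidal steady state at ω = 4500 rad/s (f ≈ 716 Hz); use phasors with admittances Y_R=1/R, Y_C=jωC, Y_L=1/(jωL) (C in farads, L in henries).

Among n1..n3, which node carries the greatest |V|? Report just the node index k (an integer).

Element admittances at ω=4500 rad/s:
  Y(C1) = 0.000+0.007065j S between n2,n1
  Y(R1) = 0.0004878+0.000j S between n2,n3
  Y(R2) = 0.0006897+0.000j S between n3,n1
  Y(R3) = 0.008197+0.000j S between n3,n2
  Y(R4) = 0.9804+0.000j S between n0,n1
  Y(R5) = 0.02882+0.000j S between n3,n1
  Y(R6) = 0.003390+0.000j S between n2,n1
  Y(R7) = 0.1059+0.000j S between n2,n3
  Y(R8) = 0.0001106+0.000j S between n0,n2
  Y(C2) = 0.000+0.02952j S between n2,n3
  Y(R9) = 0.3049+0.000j S between n3,n1
  Y(R10) = 0.0001727+0.000j S between n0,n1
  Y(R11) = 0.05650+0.000j S between n0,n3
  Y(R12) = 0.0001195+0.000j S between n1,n2
  Y(R13) = 0.01340+0.000j S between n1,n3
  Y(R14) = 0.01241+0.000j S between n0,n2
  Y(R15) = 0.001340+0.000j S between n2,n1
  I1: injects 0.0072 A into n1 (from n0)
  Y(L1) = 0.000-0.02497j S between n3,n2
  Y(R16) = 0.0009009+0.000j S between n1,n0
  I2: injects 0.151 A into n2 (from n3)
Assemble and solve the 3×3 MNA system:
  V(n1)=-0.003576+0.002112j  V(n2)=1.090-0.1087j  V(n3)=-0.05187-0.01259j

2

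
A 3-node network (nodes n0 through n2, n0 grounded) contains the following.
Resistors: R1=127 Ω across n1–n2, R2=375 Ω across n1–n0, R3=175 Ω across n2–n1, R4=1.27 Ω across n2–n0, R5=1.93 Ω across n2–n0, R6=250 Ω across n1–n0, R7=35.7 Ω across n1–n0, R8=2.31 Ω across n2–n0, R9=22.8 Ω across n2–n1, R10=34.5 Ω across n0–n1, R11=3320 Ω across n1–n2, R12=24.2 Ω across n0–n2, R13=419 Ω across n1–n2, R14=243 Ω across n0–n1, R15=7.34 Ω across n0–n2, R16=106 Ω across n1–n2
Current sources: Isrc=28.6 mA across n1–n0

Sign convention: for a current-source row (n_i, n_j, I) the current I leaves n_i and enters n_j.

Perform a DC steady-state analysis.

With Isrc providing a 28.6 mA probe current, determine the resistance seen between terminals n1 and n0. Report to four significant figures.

MNA unknowns: 2 node voltages V₁..V_2
R1: Y=0.007874 on G[1,2]
R2: Y=0.002667 on G[1,0]
R3: Y=0.005714 on G[2,1]
R4: Y=0.7874 on G[2,0]
R5: Y=0.5181 on G[2,0]
R6: Y=0.004000 on G[1,0]
R7: Y=0.02801 on G[1,0]
R8: Y=0.4329 on G[2,0]
R9: Y=0.04386 on G[2,1]
R10: Y=0.02899 on G[0,1]
R11: Y=0.0003012 on G[1,2]
R12: Y=0.04132 on G[0,2]
R13: Y=0.002387 on G[1,2]
R14: Y=0.004115 on G[0,1]
R15: Y=0.1362 on G[0,2]
R16: Y=0.009434 on G[1,2]
Isrc: z[1]−=0.0286, z[0]+=0.0286
solve → V1=-0.2120, V2=-0.007428

R_eq = 7.412 Ω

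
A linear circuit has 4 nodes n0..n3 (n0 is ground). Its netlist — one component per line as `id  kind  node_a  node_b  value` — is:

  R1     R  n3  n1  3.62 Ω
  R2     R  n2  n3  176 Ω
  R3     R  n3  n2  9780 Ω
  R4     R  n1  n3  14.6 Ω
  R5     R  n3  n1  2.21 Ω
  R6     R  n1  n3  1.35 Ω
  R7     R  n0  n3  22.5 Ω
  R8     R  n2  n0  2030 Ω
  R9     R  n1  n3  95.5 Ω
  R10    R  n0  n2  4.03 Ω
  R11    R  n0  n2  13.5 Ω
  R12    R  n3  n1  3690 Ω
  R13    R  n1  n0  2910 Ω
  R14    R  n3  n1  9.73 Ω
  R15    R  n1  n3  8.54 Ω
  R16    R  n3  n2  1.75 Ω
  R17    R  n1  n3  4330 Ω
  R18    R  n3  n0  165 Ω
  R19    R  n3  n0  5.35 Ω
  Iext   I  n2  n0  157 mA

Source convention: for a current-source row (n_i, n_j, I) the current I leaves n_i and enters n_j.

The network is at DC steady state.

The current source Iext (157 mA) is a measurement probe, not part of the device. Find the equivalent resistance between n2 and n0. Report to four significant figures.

MNA unknowns: 3 node voltages V₁..V_3
R1: Y=0.2762 on G[3,1]
R2: Y=0.005682 on G[2,3]
R3: Y=0.0001022 on G[3,2]
R4: Y=0.06849 on G[1,3]
R5: Y=0.4525 on G[3,1]
R6: Y=0.7407 on G[1,3]
R7: Y=0.04444 on G[0,3]
R8: Y=0.0004926 on G[2,0]
R9: Y=0.01047 on G[1,3]
R10: Y=0.2481 on G[0,2]
R11: Y=0.07407 on G[0,2]
R12: Y=0.0002710 on G[3,1]
R13: Y=0.0003436 on G[1,0]
R14: Y=0.1028 on G[3,1]
R15: Y=0.1171 on G[1,3]
R16: Y=0.5714 on G[3,2]
R17: Y=0.0002309 on G[1,3]
R18: Y=0.006061 on G[3,0]
R19: Y=0.1869 on G[3,0]
Iext: z[2]−=0.157, z[0]+=0.157
solve → V1=-0.2264, V2=-0.3197, V3=-0.2264

R_eq = 2.036 Ω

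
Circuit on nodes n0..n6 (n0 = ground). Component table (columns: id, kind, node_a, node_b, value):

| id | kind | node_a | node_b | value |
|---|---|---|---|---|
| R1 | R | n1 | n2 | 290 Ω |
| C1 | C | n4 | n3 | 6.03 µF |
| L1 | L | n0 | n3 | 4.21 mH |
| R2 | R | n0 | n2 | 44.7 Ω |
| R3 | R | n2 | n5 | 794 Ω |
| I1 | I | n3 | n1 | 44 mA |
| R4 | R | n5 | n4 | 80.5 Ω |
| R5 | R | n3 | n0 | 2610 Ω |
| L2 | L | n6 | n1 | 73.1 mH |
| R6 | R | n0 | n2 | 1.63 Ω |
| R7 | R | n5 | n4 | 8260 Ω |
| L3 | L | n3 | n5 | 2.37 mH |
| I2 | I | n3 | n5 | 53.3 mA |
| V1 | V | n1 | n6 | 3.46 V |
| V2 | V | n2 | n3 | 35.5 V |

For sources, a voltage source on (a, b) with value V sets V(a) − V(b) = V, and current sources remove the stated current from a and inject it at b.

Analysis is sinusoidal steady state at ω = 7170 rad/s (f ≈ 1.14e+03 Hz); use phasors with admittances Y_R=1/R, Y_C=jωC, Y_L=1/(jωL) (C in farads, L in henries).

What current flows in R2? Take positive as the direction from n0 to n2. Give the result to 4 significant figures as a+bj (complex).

-0.002624+0.04121j A

Apply KCL at each of the 6 non-ground nodes and solve the resulting linear system.
Node n1: branches {R1, I1, L2, V1} → V_1 = 12.88-1.842j
Node n2: branches {R1, R2, R3, R6, V2} → V_2 = 0.1173-1.842j
Node n3: branches {C1, L1, I1, R5, L3, I2, V2} → V_3 = -35.38-1.842j
Node n4: branches {C1, R4, R7} → V_4 = -34.90-1.816j
Node n5: branches {R3, R4, R7, L3, I2} → V_5 = -35.00-0.1657j
Node n6: branches {L2, V1} → V_6 = 9.417-1.842j
Source currents: i(V1)=0.000+0.006601j, i(V2)=-0.07481+1.174j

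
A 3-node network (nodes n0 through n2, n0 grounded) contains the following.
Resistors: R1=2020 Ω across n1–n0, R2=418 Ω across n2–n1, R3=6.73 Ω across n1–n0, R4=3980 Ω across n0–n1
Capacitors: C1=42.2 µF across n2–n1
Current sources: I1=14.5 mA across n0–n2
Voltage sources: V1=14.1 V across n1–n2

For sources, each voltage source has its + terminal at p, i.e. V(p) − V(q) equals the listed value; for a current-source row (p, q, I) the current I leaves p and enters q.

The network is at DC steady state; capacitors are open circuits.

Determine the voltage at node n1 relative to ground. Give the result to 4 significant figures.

0.09710 V

Apply KCL at each of the 2 non-ground nodes and solve the resulting linear system.
Node n1: branches {R1, C1, R2, R3, R4, V1} → V_1 = 0.09710
Node n2: branches {C1, R2, I1, V1} → V_2 = -14.00
Source currents: i(V1)=-0.04823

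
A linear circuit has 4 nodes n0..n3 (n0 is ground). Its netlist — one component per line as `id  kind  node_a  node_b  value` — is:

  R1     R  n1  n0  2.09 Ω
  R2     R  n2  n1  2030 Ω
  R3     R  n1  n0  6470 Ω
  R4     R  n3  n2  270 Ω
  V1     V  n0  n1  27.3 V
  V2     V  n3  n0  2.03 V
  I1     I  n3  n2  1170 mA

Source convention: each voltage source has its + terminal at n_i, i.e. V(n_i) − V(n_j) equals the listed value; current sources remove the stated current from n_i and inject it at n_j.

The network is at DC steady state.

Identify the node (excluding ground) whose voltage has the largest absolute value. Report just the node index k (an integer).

Apply KCL at each of the 3 non-ground nodes and solve the resulting linear system.
Node n1: branches {R1, R2, R3, V1} → V_1 = -27.30
Node n2: branches {R2, R4, I1} → V_2 = 277.4
Node n3: branches {R4, V2, I1} → V_3 = 2.030
Source currents: i(V1)=-13.22, i(V2)=-0.1501

2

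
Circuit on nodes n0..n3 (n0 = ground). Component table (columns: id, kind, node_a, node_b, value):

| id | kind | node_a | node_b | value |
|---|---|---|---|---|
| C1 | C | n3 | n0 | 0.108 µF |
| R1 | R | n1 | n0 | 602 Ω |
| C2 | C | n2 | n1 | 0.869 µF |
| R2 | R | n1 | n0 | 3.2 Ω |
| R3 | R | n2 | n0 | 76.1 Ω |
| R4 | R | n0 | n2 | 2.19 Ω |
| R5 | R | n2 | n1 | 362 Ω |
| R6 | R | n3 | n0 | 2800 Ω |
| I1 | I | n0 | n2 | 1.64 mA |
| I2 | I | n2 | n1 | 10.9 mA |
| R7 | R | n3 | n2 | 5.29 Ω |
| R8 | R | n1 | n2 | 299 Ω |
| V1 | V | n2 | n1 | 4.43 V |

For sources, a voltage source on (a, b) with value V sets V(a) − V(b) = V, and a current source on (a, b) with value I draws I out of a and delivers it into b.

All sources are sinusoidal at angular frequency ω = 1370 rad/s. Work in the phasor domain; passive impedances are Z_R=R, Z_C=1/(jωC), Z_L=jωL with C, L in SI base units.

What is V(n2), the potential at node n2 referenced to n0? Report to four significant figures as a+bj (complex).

Apply KCL at each of the 3 non-ground nodes and solve the resulting linear system.
Node n1: branches {R1, C2, R2, R5, I2, R8, V1} → V_1 = -2.653-0.0003339j
Node n2: branches {C2, R3, R4, R5, I1, I2, R7, R8, V1} → V_2 = 1.777-0.0003339j
Node n3: branches {C1, R6, R7} → V_3 = 1.773-0.001719j
Source currents: i(V1)=-0.8715-0.005379j

1.777-0.0003339j V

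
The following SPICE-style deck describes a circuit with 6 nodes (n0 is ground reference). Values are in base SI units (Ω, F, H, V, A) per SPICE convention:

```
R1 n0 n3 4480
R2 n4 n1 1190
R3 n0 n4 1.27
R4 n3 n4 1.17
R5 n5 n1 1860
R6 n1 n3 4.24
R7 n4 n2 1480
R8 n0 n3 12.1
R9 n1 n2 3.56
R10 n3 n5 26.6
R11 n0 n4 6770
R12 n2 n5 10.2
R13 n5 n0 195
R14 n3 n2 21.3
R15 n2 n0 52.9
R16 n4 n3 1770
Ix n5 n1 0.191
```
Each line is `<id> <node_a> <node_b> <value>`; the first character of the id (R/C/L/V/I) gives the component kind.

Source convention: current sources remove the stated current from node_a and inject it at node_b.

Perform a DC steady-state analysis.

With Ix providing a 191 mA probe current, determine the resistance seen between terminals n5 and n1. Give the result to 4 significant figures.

R_eq = 9.102 Ω

MNA unknowns: 5 node voltages V₁..V_5
R1: Y=0.0002232 on G[0,3]
R2: Y=0.0008403 on G[4,1]
R3: Y=0.7874 on G[0,4]
R4: Y=0.8547 on G[3,4]
R5: Y=0.0005376 on G[5,1]
R6: Y=0.2358 on G[1,3]
R7: Y=0.0006757 on G[4,2]
R8: Y=0.08264 on G[0,3]
R9: Y=0.2809 on G[1,2]
R10: Y=0.03759 on G[3,5]
R11: Y=0.0001477 on G[0,4]
R12: Y=0.09804 on G[2,5]
R13: Y=0.005128 on G[5,0]
R14: Y=0.04695 on G[3,2]
R15: Y=0.01890 on G[2,0]
R16: Y=0.0005650 on G[4,3]
Ix: z[5]−=0.191, z[1]+=0.191
solve → V1=0.3145, V2=-0.1130, V3=0.01898, V4=0.009987, V5=-1.424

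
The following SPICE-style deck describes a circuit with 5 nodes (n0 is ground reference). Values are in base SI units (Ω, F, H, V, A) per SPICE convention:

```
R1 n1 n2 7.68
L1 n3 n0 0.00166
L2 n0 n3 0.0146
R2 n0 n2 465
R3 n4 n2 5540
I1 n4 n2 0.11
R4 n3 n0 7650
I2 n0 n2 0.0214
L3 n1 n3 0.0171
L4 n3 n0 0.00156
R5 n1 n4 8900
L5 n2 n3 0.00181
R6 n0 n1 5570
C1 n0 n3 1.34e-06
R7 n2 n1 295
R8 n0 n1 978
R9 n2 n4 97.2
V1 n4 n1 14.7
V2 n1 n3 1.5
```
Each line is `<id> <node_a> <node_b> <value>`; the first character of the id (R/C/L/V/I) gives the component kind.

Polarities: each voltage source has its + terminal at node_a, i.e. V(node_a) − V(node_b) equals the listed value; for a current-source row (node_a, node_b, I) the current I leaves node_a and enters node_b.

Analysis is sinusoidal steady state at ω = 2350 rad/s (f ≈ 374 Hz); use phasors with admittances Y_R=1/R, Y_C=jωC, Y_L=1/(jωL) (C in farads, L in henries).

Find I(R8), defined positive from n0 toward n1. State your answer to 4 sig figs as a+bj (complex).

-0.001540-3.227e-05j A

MNA unknowns: 4 node voltages V₁..V_4 plus 2 source currents (V1, V2)
R1: Y=0.1302+0.000j on G[1,2]
L1: Y=0.000-0.2563j on G[3,0]
L2: Y=0.000-0.02915j on G[0,3]
R2: Y=0.002151+0.000j on G[0,2]
R3: Y=0.0001805+0.000j on G[4,2]
I1: z[4]−=0.11, z[2]+=0.11
R4: Y=0.0001307+0.000j on G[3,0]
I2: z[0]−=0.0214, z[2]+=0.0214
L3: Y=0.000-0.02488j on G[1,3]
L4: Y=0.000-0.2728j on G[3,0]
R5: Y=0.0001124+0.000j on G[1,4]
L5: Y=0.000-0.2351j on G[2,3]
R6: Y=0.0001795+0.000j on G[0,1]
C1: Y=0.000+0.003149j on G[0,3]
R7: Y=0.003390+0.000j on G[2,1]
R8: Y=0.001022+0.000j on G[0,1]
R9: Y=0.01029+0.000j on G[2,4]
V1: row V4−V1=14.7, i_V1 at 4,1
V2: row V1−V3=1.5, i_V2 at 1,3
solve → V1=1.506+0.03156j, V2=0.9628+1.569j, V3=0.006155+0.03156j, V4=16.21+0.03156j
aux → i_V1=-0.2712+0.01610j, i_V2=-0.3440+0.2588j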